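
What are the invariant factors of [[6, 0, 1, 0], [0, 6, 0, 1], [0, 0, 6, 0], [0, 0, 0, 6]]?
(x - 6)^2, (x - 6)^2

The Jordan structure of A has elementary divisors (x - 6)^2, (x - 6)^2. Arranging the block sizes at each eigenvalue in decreasing order and taking row products gives the invariant factors.

Invariant factors (smallest first, each dividing the next): (x - 6)^2, (x - 6)^2.

Check: the last factor (x - 6)^2 is the minimal polynomial, and the product (x - 6)^4 is the characteristic polynomial.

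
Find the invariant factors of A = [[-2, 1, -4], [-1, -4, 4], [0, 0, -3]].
The Jordan structure of A has elementary divisors (x + 3)^2, (x + 3). Arranging the block sizes at each eigenvalue in decreasing order and taking row products gives the invariant factors.

Invariant factors (smallest first, each dividing the next): x + 3, (x + 3)^2.

Check: the last factor (x + 3)^2 is the minimal polynomial, and the product (x + 3)^3 is the characteristic polynomial.

x + 3, (x + 3)^2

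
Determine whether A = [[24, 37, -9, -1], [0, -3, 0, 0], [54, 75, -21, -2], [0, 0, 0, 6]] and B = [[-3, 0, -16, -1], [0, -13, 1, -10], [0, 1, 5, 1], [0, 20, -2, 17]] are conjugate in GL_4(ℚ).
Two matrices over a field are similar if and only if they have the same invariant factors.

Both A and B have characteristic polynomial (x - 6)^2(x + 3)^2 and minimal polynomial (x - 6)^2(x + 3)^2. Computing further, both have invariant factors (x - 6)^2(x + 3)^2. Hence A and B are similar.

Yes.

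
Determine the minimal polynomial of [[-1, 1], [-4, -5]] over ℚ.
m_A(x) = (x + 3)^2

The characteristic polynomial factors as (x + 3)^2. The minimal polynomial is ∏(x - λ)^{k_λ} where k_λ is the size of the largest Jordan block at λ.

For λ = -3: rank(A + 3I) = 1, and the largest Jordan block has size 2 (the smallest k with rank((A + 3I)^k) = rank((A + 3I)^(k+1))).

So m_A(x) = (x + 3)^2.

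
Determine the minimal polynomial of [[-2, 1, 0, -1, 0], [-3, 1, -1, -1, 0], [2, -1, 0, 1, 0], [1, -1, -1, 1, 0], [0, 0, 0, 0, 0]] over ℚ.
m_A(x) = x^2

The characteristic polynomial factors as x^5. The minimal polynomial is ∏(x - λ)^{k_λ} where k_λ is the size of the largest Jordan block at λ.

For λ = 0: rank(A) = 2, and the largest Jordan block has size 2 (the smallest k with rank(A^k) = rank(A^(k+1))).

So m_A(x) = x^2.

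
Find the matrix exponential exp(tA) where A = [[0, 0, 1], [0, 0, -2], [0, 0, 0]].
A has Jordan form J = [[0, 1, 0], [0, 0, 0], [0, 0, 0]] with A = PJP^{-1}, so e^{tA} = P e^{tJ} P^{-1}.

For a Jordan block J_k(λ), e^{tJ_k(λ)} = e^{λt} · (I + tN + t^2 N^2/2! + ... + t^{k-1} N^{k-1}/(k-1)!) where N is the nilpotent superdiagonal part.

Assembling the blocks and conjugating back gives the entries of e^{tA} as shown above.

e^{tA} = [[1, 0, t], [0, 1, -2*t], [0, 0, 1]]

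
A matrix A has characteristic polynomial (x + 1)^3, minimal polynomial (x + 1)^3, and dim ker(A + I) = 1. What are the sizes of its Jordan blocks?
Jordan blocks: (-1, 3)

λ = -1: algebraic multiplicity 3 (exponent in χ_A), largest block size 3 (exponent in m_A), 1 block (geometric multiplicity). This forces block sizes [3].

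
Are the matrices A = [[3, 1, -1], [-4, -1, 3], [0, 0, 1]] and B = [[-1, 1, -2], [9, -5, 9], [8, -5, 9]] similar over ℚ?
Yes.

Two matrices over a field are similar if and only if they have the same invariant factors.

Both A and B have characteristic polynomial (x - 1)^3 and minimal polynomial (x - 1)^3. Computing further, both have invariant factors (x - 1)^3. Hence A and B are similar.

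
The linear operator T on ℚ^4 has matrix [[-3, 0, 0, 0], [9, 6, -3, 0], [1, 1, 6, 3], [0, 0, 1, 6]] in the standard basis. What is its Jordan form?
The characteristic polynomial is det(xI - A) = (x - 6)^3(x + 3), so the eigenvalues are -3 (algebraic multiplicity 1), 6 (algebraic multiplicity 3).

For λ = -3: algebraic multiplicity 1 gives one 1×1 block.

For λ = 6: rank(A - 6I) = 3, rank((A - 6I)^2) = 2, rank((A - 6I)^3) = 1. The eigenspace has dimension 4 - 3 = 1, so there is 1 Jordan block; the rank sequence gives block sizes [3].

Assembling the blocks gives the Jordan form J above.

J = [[-3, 0, 0, 0], [0, 6, 1, 0], [0, 0, 6, 1], [0, 0, 0, 6]]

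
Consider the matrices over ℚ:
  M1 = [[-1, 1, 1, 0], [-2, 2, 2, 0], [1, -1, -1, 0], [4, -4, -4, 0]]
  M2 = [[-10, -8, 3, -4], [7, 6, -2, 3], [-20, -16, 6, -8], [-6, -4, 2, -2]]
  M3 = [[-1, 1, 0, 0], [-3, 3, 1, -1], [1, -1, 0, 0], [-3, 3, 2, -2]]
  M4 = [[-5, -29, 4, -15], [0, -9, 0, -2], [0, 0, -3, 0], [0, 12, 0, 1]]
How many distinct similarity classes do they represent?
Characteristic polynomials: χ_{M1} = x^4, χ_{M2} = x^4, χ_{M3} = x^4, χ_{M4} = (x + 3)^2(x + 5)^2.

{M1}: invariant factors x, x, x^2.

{M2, M3}: invariant factors x, x^3.

{M4}: invariant factors x + 3, (x + 3)(x + 5)^2.

Matrices are similar if and only if their invariant-factor lists agree; the partition into similarity classes is {M1}, {M2, M3}, {M4}.

3 classes: {M1}, {M2, M3}, {M4}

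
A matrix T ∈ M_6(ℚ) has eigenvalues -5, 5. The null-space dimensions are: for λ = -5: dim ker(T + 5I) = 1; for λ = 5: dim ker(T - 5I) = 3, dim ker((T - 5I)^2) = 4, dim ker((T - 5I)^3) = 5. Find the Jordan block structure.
λ = -5: successive nullity increments [1] count blocks of size ≥ k; block sizes are [1].
λ = 5: successive nullity increments [3, 1, 1] count blocks of size ≥ k; block sizes are [3, 1, 1].

Jordan blocks: (-5, 1), (5, 3), (5, 1), (5, 1)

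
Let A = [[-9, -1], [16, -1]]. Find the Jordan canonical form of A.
J = [[-5, 1], [0, -5]]

The characteristic polynomial is det(xI - A) = (x + 5)^2, so the eigenvalues are -5 (algebraic multiplicity 2).

For λ = -5: rank(A + 5I) = 1, rank((A + 5I)^2) = 0. The eigenspace has dimension 2 - 1 = 1, so there is 1 Jordan block; the rank sequence gives block sizes [2].

Assembling the blocks gives the Jordan form J above.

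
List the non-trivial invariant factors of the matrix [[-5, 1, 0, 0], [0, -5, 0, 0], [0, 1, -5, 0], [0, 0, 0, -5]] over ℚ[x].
x + 5, x + 5, (x + 5)^2

The Jordan structure of A has elementary divisors (x + 5)^2, (x + 5), (x + 5). Arranging the block sizes at each eigenvalue in decreasing order and taking row products gives the invariant factors.

Invariant factors (smallest first, each dividing the next): x + 5, x + 5, (x + 5)^2.

Check: the last factor (x + 5)^2 is the minimal polynomial, and the product (x + 5)^4 is the characteristic polynomial.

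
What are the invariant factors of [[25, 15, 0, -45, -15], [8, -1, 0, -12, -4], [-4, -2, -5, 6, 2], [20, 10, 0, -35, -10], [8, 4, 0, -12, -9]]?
x + 5, x + 5, x + 5, (x + 5)^2

The Jordan structure of A has elementary divisors (x + 5)^2, (x + 5), (x + 5), (x + 5). Arranging the block sizes at each eigenvalue in decreasing order and taking row products gives the invariant factors.

Invariant factors (smallest first, each dividing the next): x + 5, x + 5, x + 5, (x + 5)^2.

Check: the last factor (x + 5)^2 is the minimal polynomial, and the product (x + 5)^5 is the characteristic polynomial.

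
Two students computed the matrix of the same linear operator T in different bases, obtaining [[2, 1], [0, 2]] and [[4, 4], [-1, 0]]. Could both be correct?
Yes.

Two matrices over a field are similar if and only if they have the same invariant factors.

Both A and B have characteristic polynomial (x - 2)^2 and minimal polynomial (x - 2)^2. Computing further, both have invariant factors (x - 2)^2. Hence A and B are similar.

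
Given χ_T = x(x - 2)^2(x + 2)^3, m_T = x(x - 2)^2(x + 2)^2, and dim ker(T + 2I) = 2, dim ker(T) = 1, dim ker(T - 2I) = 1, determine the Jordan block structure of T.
λ = -2: algebraic multiplicity 3 (exponent in χ_T), largest block size 2 (exponent in m_T), 2 blocks (geometric multiplicity). These force block sizes [2, 1].
λ = 0: algebraic multiplicity 1 (exponent in χ_T), largest block size 1 (exponent in m_T), 1 block (geometric multiplicity). This forces block sizes [1].
λ = 2: algebraic multiplicity 2 (exponent in χ_T), largest block size 2 (exponent in m_T), 1 block (geometric multiplicity). This forces block sizes [2].

Jordan blocks: (-2, 2), (-2, 1), (0, 1), (2, 2)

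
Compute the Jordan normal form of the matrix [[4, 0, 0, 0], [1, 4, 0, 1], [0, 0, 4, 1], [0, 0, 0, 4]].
J = [[4, 1, 0, 0], [0, 4, 0, 0], [0, 0, 4, 1], [0, 0, 0, 4]]

The characteristic polynomial is det(xI - A) = (x - 4)^4, so the eigenvalues are 4 (algebraic multiplicity 4).

For λ = 4: rank(A - 4I) = 2, rank((A - 4I)^2) = 0. The eigenspace has dimension 4 - 2 = 2, so there are 2 Jordan blocks; the rank sequence gives block sizes [2, 2].

Assembling the blocks gives the Jordan form J above.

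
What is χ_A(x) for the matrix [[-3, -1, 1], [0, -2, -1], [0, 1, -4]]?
xI - A = [[x + 3, 1, -1], [0, x + 2, 1], [0, -1, x + 4]].

Expanding det(xI - A) along the first row:
det(xI - A) = + (x + 3)·det([[x + 2, 1], [-1, x + 4]]) - (1)·det([[0, 1], [0, x + 4]]) + (-1)·det([[0, x + 2], [0, -1]]).

Evaluating gives χ_A(x) = x^3 + 9x^2 + 27x + 27 = (x + 3)^3.

χ_A(x) = (x + 3)^3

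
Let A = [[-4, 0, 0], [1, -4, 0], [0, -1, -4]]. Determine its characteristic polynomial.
xI - A = [[x + 4, 0, 0], [-1, x + 4, 0], [0, 1, x + 4]].

Expanding det(xI - A) along the first row:
det(xI - A) = + (x + 4)·det([[x + 4, 0], [1, x + 4]]) - (0)·det([[-1, 0], [0, x + 4]]) + (0)·det([[-1, x + 4], [0, 1]]).

Evaluating gives χ_A(x) = x^3 + 12x^2 + 48x + 64 = (x + 4)^3.

χ_A(x) = (x + 4)^3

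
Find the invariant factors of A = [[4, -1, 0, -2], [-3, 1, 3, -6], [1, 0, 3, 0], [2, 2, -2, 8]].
x - 4, (x - 4)^3

The Jordan structure of A has elementary divisors (x - 4)^3, (x - 4). Arranging the block sizes at each eigenvalue in decreasing order and taking row products gives the invariant factors.

Invariant factors (smallest first, each dividing the next): x - 4, (x - 4)^3.

Check: the last factor (x - 4)^3 is the minimal polynomial, and the product (x - 4)^4 is the characteristic polynomial.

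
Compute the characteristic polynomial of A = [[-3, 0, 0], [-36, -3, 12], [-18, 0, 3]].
xI - A = [[x + 3, 0, 0], [36, x + 3, -12], [18, 0, x - 3]].

Expanding det(xI - A) along the first row:
det(xI - A) = + (x + 3)·det([[x + 3, -12], [0, x - 3]]) - (0)·det([[36, -12], [18, x - 3]]) + (0)·det([[36, x + 3], [18, 0]]).

Evaluating gives χ_A(x) = x^3 + 3x^2 - 9x - 27 = (x - 3)(x + 3)^2.

χ_A(x) = (x - 3)(x + 3)^2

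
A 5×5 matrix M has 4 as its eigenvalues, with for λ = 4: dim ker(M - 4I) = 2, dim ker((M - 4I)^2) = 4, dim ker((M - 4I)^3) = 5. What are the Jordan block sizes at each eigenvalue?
Jordan blocks: (4, 3), (4, 2)

λ = 4: successive nullity increments [2, 2, 1] count blocks of size ≥ k; block sizes are [3, 2].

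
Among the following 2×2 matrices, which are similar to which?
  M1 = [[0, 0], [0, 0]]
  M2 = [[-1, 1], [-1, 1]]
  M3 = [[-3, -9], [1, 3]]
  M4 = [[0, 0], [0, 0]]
Characteristic polynomials: χ_{M1} = x^2, χ_{M2} = x^2, χ_{M3} = x^2, χ_{M4} = x^2.

{M1, M4}: invariant factors x, x.

{M2, M3}: invariant factors x^2.

Matrices are similar if and only if their invariant-factor lists agree; the partition into similarity classes is {M1, M4}, {M2, M3}.

2 classes: {M1, M4}, {M2, M3}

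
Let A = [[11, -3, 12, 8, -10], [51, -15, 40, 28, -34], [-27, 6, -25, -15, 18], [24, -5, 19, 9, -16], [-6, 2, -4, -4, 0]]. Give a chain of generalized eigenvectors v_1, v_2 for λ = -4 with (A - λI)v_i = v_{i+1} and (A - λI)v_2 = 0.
v_1 = [[0, 1, 0, 0, 0]]^T, v_2 = [[-3, -11, 6, -5, 2]]^T

We seek v_1 ∈ ker((A + 4I)^2) \ ker(A + 4I), then set v_{i+1} = (A + 4I) v_i.

One such chain is v_1 = [[0, 1, 0, 0, 0]]^T, v_2 = [[-3, -11, 6, -5, 2]]^T. Check: (A + 4I) v_2 = [[0, 0, 0, 0, 0]]^T = 0.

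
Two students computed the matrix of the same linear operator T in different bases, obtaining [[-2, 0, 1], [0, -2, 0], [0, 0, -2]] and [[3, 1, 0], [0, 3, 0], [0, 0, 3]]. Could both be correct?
No.

trace(A) = -6 but trace(B) = 9. The trace is a similarity invariant, so A and B are not similar.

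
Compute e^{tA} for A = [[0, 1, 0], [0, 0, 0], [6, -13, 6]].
e^{tA} = [[1, t, 0], [0, 1, 0], [e^{6*t} - 1, -t - 2*e^{6*t} + 2, e^{6*t}]]

A has Jordan form J = [[0, 1, 0], [0, 0, 0], [0, 0, 6]] with A = PJP^{-1}, so e^{tA} = P e^{tJ} P^{-1}.

For a Jordan block J_k(λ), e^{tJ_k(λ)} = e^{λt} · (I + tN + t^2 N^2/2! + ... + t^{k-1} N^{k-1}/(k-1)!) where N is the nilpotent superdiagonal part.

Assembling the blocks and conjugating back gives the entries of e^{tA} as shown above.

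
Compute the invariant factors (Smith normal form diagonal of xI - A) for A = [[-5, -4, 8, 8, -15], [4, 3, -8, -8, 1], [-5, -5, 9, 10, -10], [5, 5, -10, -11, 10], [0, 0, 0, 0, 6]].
x + 1, x + 1, (x - 6)(x + 1)^2

The Jordan structure of A has elementary divisors (x + 1)^2, (x + 1), (x + 1), (x - 6). Arranging the block sizes at each eigenvalue in decreasing order and taking row products gives the invariant factors.

Invariant factors (smallest first, each dividing the next): x + 1, x + 1, (x - 6)(x + 1)^2.

Check: the last factor (x - 6)(x + 1)^2 is the minimal polynomial, and the product (x - 6)(x + 1)^4 is the characteristic polynomial.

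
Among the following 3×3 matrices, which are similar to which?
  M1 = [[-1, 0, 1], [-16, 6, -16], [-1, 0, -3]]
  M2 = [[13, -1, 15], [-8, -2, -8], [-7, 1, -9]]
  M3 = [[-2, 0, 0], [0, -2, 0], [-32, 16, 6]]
2 classes: {M1, M2}, {M3}

Characteristic polynomials: χ_{M1} = (x - 6)(x + 2)^2, χ_{M2} = (x - 6)(x + 2)^2, χ_{M3} = (x - 6)(x + 2)^2.

{M1, M2}: invariant factors (x - 6)(x + 2)^2.

{M3}: invariant factors x + 2, (x - 6)(x + 2).

Matrices are similar if and only if their invariant-factor lists agree; the partition into similarity classes is {M1, M2}, {M3}.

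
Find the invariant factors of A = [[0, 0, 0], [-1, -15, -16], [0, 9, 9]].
The Jordan structure of A has elementary divisors (x + 3)^2, x. Arranging the block sizes at each eigenvalue in decreasing order and taking row products gives the invariant factors.

Invariant factors (smallest first, each dividing the next): x(x + 3)^2.

Check: the last factor x(x + 3)^2 is the minimal polynomial, and the product x(x + 3)^2 is the characteristic polynomial.

x(x + 3)^2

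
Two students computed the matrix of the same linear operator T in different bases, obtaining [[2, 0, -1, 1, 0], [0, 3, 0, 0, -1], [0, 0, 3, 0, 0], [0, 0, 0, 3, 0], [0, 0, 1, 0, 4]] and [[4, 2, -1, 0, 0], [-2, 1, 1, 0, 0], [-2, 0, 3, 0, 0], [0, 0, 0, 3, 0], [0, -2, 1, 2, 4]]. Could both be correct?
Two matrices over a field are similar if and only if they have the same invariant factors.

Both A and B have characteristic polynomial (x - 4)(x - 3)^3(x - 2) and minimal polynomial (x - 4)(x - 3)^2(x - 2). Computing further, both have invariant factors x - 3, (x - 4)(x - 3)^2(x - 2). Hence A and B are similar.

Yes.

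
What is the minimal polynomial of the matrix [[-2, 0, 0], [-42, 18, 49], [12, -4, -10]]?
m_A(x) = (x - 4)^2(x + 2)

The characteristic polynomial factors as (x - 4)^2(x + 2). The minimal polynomial is ∏(x - λ)^{k_λ} where k_λ is the size of the largest Jordan block at λ.

For λ = -2: rank(A + 2I) = 2, and the largest Jordan block has size 1 (the smallest k with rank((A + 2I)^k) = rank((A + 2I)^(k+1))).
For λ = 4: rank(A - 4I) = 2, and the largest Jordan block has size 2 (the smallest k with rank((A - 4I)^k) = rank((A - 4I)^(k+1))).

So m_A(x) = (x - 4)^2(x + 2).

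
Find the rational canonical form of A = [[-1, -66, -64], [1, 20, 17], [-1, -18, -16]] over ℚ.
The invariant factors of A (the non-unit diagonal entries of the Smith normal form of xI - A over ℚ[x]) are (x - 4)(x - 3)(x + 4), each dividing the next. The characteristic polynomial is their product, (x - 4)(x - 3)(x + 4).

The rational canonical form is the block-diagonal matrix of companion matrices C(f_i):
R = [[0, 0, -48], [1, 0, 16], [0, 1, 3]].

R = [[0, 0, -48], [1, 0, 16], [0, 1, 3]]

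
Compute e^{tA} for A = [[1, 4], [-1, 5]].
A has Jordan form J = [[3, 1], [0, 3]] with A = PJP^{-1}, so e^{tA} = P e^{tJ} P^{-1}.

For a Jordan block J_k(λ), e^{tJ_k(λ)} = e^{λt} · (I + tN + t^2 N^2/2! + ... + t^{k-1} N^{k-1}/(k-1)!) where N is the nilpotent superdiagonal part.

Assembling the blocks and conjugating back gives the entries of e^{tA} as shown above.

e^{tA} = [[(1 - 2*t)*e^{3*t}, 4*t*e^{3*t}], [-t*e^{3*t}, (2*t + 1)*e^{3*t}]]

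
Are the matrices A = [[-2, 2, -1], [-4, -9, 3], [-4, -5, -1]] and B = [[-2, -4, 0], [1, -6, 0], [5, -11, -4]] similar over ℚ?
Yes.

Two matrices over a field are similar if and only if they have the same invariant factors.

Both A and B have characteristic polynomial (x + 4)^3 and minimal polynomial (x + 4)^3. Computing further, both have invariant factors (x + 4)^3. Hence A and B are similar.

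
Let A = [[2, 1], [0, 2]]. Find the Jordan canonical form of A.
The characteristic polynomial is det(xI - A) = (x - 2)^2, so the eigenvalues are 2 (algebraic multiplicity 2).

For λ = 2: rank(A - 2I) = 1, rank((A - 2I)^2) = 0. The eigenspace has dimension 2 - 1 = 1, so there is 1 Jordan block; the rank sequence gives block sizes [2].

Assembling the blocks gives the Jordan form J above.

J = [[2, 1], [0, 2]]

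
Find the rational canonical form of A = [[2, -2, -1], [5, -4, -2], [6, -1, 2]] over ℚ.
R = [[0, 0, 5], [1, 0, -2], [0, 1, 0]]

The invariant factors of A (the non-unit diagonal entries of the Smith normal form of xI - A over ℚ[x]) are x^3 + 2x - 5, each dividing the next. The characteristic polynomial is their product, x^3 + 2x - 5.

The rational canonical form is the block-diagonal matrix of companion matrices C(f_i):
R = [[0, 0, 5], [1, 0, -2], [0, 1, 0]].

Note the characteristic polynomial does not split into linear factors over ℚ, so A has no Jordan form over ℚ; the rational canonical form exists over any field.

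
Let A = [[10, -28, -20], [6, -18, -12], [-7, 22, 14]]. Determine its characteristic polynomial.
χ_A(x) = x^2(x - 6)

xI - A = [[x - 10, 28, 20], [-6, x + 18, 12], [7, -22, x - 14]].

Expanding det(xI - A) along the first row:
det(xI - A) = + (x - 10)·det([[x + 18, 12], [-22, x - 14]]) - (28)·det([[-6, 12], [7, x - 14]]) + (20)·det([[-6, x + 18], [7, -22]]).

Evaluating gives χ_A(x) = x^3 - 6x^2 = x^2(x - 6).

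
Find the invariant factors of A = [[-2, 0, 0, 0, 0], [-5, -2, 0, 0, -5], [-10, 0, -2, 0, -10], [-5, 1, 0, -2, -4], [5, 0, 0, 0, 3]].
x + 2, x + 2, (x - 3)(x + 2)^2

The Jordan structure of A has elementary divisors (x + 2)^2, (x + 2), (x + 2), (x - 3). Arranging the block sizes at each eigenvalue in decreasing order and taking row products gives the invariant factors.

Invariant factors (smallest first, each dividing the next): x + 2, x + 2, (x - 3)(x + 2)^2.

Check: the last factor (x - 3)(x + 2)^2 is the minimal polynomial, and the product (x - 3)(x + 2)^4 is the characteristic polynomial.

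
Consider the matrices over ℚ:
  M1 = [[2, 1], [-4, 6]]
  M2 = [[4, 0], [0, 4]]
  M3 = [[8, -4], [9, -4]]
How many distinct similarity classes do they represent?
3 classes: {M1}, {M2}, {M3}

Characteristic polynomials: χ_{M1} = (x - 4)^2, χ_{M2} = (x - 4)^2, χ_{M3} = (x - 2)^2.

{M1}: invariant factors (x - 4)^2.

{M2}: invariant factors x - 4, x - 4.

{M3}: invariant factors (x - 2)^2.

Matrices are similar if and only if their invariant-factor lists agree; the partition into similarity classes is {M1}, {M2}, {M3}.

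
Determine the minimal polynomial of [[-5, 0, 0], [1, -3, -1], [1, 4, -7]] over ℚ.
m_A(x) = (x + 5)^3

The characteristic polynomial factors as (x + 5)^3. The minimal polynomial is ∏(x - λ)^{k_λ} where k_λ is the size of the largest Jordan block at λ.

For λ = -5: rank(A + 5I) = 2, and the largest Jordan block has size 3 (the smallest k with rank((A + 5I)^k) = rank((A + 5I)^(k+1))).

So m_A(x) = (x + 5)^3.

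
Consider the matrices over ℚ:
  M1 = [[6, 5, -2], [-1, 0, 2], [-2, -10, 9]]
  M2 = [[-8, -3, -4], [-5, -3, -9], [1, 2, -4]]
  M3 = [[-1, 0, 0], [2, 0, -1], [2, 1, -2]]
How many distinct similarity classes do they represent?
Characteristic polynomials: χ_{M1} = (x - 5)^3, χ_{M2} = (x + 5)^3, χ_{M3} = (x + 1)^3.

{M1}: invariant factors x - 5, (x - 5)^2.

{M2}: invariant factors (x + 5)^3.

{M3}: invariant factors x + 1, (x + 1)^2.

Matrices are similar if and only if their invariant-factor lists agree; the partition into similarity classes is {M1}, {M2}, {M3}.

3 classes: {M1}, {M2}, {M3}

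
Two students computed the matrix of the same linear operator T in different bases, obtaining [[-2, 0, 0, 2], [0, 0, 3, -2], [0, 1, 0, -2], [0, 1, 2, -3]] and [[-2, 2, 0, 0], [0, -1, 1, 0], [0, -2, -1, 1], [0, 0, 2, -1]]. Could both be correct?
Two matrices over a field are similar if and only if they have the same invariant factors.

Both A and B have characteristic polynomial (x + 1)^3(x + 2) and minimal polynomial (x + 1)^3(x + 2). Computing further, both have invariant factors (x + 1)^3(x + 2). Hence A and B are similar.

Yes.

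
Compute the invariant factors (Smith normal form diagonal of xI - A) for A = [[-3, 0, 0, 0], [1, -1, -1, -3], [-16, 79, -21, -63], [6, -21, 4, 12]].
The Jordan structure of A has elementary divisors (x + 5)^2, (x + 3), x. Arranging the block sizes at each eigenvalue in decreasing order and taking row products gives the invariant factors.

Invariant factors (smallest first, each dividing the next): x(x + 3)(x + 5)^2.

Check: the last factor x(x + 3)(x + 5)^2 is the minimal polynomial, and the product x(x + 3)(x + 5)^2 is the characteristic polynomial.

x(x + 3)(x + 5)^2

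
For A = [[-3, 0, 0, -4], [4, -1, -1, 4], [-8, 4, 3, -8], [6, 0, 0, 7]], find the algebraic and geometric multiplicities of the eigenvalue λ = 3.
algebraic multiplicity 1, geometric multiplicity 1

The characteristic polynomial is (x - 3)(x - 1)^3, so the factor x - 3 appears with exponent 1: the algebraic multiplicity is 1.

rank(A - 3I) = 3, so the eigenspace has dimension 4 - 3 = 1: the geometric multiplicity is 1.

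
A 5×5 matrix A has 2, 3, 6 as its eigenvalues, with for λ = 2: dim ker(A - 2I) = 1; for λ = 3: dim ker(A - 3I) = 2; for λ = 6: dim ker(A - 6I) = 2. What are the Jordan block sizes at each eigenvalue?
λ = 2: successive nullity increments [1] count blocks of size ≥ k; block sizes are [1].
λ = 3: successive nullity increments [2] count blocks of size ≥ k; block sizes are [1, 1].
λ = 6: successive nullity increments [2] count blocks of size ≥ k; block sizes are [1, 1].

Jordan blocks: (2, 1), (3, 1), (3, 1), (6, 1), (6, 1)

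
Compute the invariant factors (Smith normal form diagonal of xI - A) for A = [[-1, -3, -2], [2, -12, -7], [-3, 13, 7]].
The Jordan structure of A has elementary divisors (x + 2)^3. Arranging the block sizes at each eigenvalue in decreasing order and taking row products gives the invariant factors.

Invariant factors (smallest first, each dividing the next): (x + 2)^3.

Check: the last factor (x + 2)^3 is the minimal polynomial, and the product (x + 2)^3 is the characteristic polynomial.

(x + 2)^3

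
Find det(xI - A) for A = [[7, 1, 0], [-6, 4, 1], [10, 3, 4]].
χ_A(x) = (x - 5)^3

xI - A = [[x - 7, -1, 0], [6, x - 4, -1], [-10, -3, x - 4]].

Expanding det(xI - A) along the first row:
det(xI - A) = + (x - 7)·det([[x - 4, -1], [-3, x - 4]]) - (-1)·det([[6, -1], [-10, x - 4]]) + (0)·det([[6, x - 4], [-10, -3]]).

Evaluating gives χ_A(x) = x^3 - 15x^2 + 75x - 125 = (x - 5)^3.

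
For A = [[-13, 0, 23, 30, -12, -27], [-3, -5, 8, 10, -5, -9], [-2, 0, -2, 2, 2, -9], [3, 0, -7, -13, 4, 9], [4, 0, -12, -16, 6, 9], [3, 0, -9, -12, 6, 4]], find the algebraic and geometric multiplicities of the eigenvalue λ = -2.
The characteristic polynomial is (x + 2)^2(x + 4)(x + 5)^3, so the factor x + 2 appears with exponent 2: the algebraic multiplicity is 2.

rank(A + 2I) = 5, so the eigenspace has dimension 6 - 5 = 1: the geometric multiplicity is 1.

Since 1 < 2, A is not diagonalizable.

algebraic multiplicity 2, geometric multiplicity 1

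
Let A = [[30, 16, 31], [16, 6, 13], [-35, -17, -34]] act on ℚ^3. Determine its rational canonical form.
R = [[0, 0, 12], [1, 0, -6], [0, 1, 2]]

The invariant factors of A (the non-unit diagonal entries of the Smith normal form of xI - A over ℚ[x]) are (x - 2)(x^2 + 6), each dividing the next. The characteristic polynomial is their product, (x - 2)(x^2 + 6).

The rational canonical form is the block-diagonal matrix of companion matrices C(f_i):
R = [[0, 0, 12], [1, 0, -6], [0, 1, 2]].

Note the characteristic polynomial does not split into linear factors over ℚ, so A has no Jordan form over ℚ; the rational canonical form exists over any field.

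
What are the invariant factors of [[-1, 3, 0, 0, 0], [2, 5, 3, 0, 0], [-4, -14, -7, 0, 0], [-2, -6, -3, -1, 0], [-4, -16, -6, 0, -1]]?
The Jordan structure of A has elementary divisors (x + 1)^3, (x + 1), (x + 1). Arranging the block sizes at each eigenvalue in decreasing order and taking row products gives the invariant factors.

Invariant factors (smallest first, each dividing the next): x + 1, x + 1, (x + 1)^3.

Check: the last factor (x + 1)^3 is the minimal polynomial, and the product (x + 1)^5 is the characteristic polynomial.

x + 1, x + 1, (x + 1)^3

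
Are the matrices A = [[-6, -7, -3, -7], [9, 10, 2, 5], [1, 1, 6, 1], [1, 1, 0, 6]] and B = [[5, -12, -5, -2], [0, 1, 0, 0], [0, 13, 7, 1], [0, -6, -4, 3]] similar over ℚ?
Two matrices over a field are similar if and only if they have the same invariant factors.

Both A and B have characteristic polynomial (x - 5)^3(x - 1) and minimal polynomial (x - 5)^3(x - 1). Computing further, both have invariant factors (x - 5)^3(x - 1). Hence A and B are similar.

Yes.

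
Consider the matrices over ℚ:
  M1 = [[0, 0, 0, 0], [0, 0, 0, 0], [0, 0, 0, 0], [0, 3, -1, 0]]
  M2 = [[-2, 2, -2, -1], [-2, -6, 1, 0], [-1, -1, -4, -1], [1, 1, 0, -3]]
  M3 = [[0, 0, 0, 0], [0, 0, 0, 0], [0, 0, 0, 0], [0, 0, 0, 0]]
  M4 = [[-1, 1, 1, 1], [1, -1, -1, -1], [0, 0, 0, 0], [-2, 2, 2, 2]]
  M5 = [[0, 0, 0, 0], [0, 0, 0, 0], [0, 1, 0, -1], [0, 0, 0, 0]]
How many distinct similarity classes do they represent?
3 classes: {M1, M4, M5}, {M2}, {M3}

Characteristic polynomials: χ_{M1} = x^4, χ_{M2} = (x + 3)(x + 4)^3, χ_{M3} = x^4, χ_{M4} = x^4, χ_{M5} = x^4.

{M1, M4, M5}: invariant factors x, x, x^2.

{M2}: invariant factors (x + 3)(x + 4)^3.

{M3}: invariant factors x, x, x, x.

Matrices are similar if and only if their invariant-factor lists agree; the partition into similarity classes is {M1, M4, M5}, {M2}, {M3}.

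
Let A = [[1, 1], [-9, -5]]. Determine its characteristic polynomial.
χ_A(x) = (x + 2)^2

xI - A = [[x - 1, -1], [9, x + 5]].

Expanding det(xI - A) along the first row:
det(xI - A) = + (x - 1)·det([[x + 5]]) - (-1)·det([[9]]).

Evaluating gives χ_A(x) = x^2 + 4x + 4 = (x + 2)^2.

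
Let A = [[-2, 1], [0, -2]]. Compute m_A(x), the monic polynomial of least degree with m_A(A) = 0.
The characteristic polynomial factors as (x + 2)^2. The minimal polynomial is ∏(x - λ)^{k_λ} where k_λ is the size of the largest Jordan block at λ.

For λ = -2: rank(A + 2I) = 1, and the largest Jordan block has size 2 (the smallest k with rank((A + 2I)^k) = rank((A + 2I)^(k+1))).

So m_A(x) = (x + 2)^2.

m_A(x) = (x + 2)^2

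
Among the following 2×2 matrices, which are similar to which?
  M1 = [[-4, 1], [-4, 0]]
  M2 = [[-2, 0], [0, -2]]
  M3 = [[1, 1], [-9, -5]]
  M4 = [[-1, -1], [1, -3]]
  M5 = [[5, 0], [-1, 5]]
Characteristic polynomials: χ_{M1} = (x + 2)^2, χ_{M2} = (x + 2)^2, χ_{M3} = (x + 2)^2, χ_{M4} = (x + 2)^2, χ_{M5} = (x - 5)^2.

{M1, M3, M4}: invariant factors (x + 2)^2.

{M2}: invariant factors x + 2, x + 2.

{M5}: invariant factors (x - 5)^2.

Matrices are similar if and only if their invariant-factor lists agree; the partition into similarity classes is {M1, M3, M4}, {M2}, {M5}.

3 classes: {M1, M3, M4}, {M2}, {M5}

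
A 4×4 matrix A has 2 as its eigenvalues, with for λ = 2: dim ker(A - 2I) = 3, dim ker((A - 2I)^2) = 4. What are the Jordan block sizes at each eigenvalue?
Jordan blocks: (2, 2), (2, 1), (2, 1)

λ = 2: successive nullity increments [3, 1] count blocks of size ≥ k; block sizes are [2, 1, 1].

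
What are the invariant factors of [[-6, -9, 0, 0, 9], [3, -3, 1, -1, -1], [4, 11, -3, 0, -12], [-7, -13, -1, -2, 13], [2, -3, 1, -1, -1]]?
The Jordan structure of A has elementary divisors (x + 3)^3, (x + 3)^2. Arranging the block sizes at each eigenvalue in decreasing order and taking row products gives the invariant factors.

Invariant factors (smallest first, each dividing the next): (x + 3)^2, (x + 3)^3.

Check: the last factor (x + 3)^3 is the minimal polynomial, and the product (x + 3)^5 is the characteristic polynomial.

(x + 3)^2, (x + 3)^3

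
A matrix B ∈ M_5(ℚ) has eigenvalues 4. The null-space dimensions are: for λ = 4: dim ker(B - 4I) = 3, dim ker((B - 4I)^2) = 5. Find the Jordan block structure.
Jordan blocks: (4, 2), (4, 2), (4, 1)

λ = 4: successive nullity increments [3, 2] count blocks of size ≥ k; block sizes are [2, 2, 1].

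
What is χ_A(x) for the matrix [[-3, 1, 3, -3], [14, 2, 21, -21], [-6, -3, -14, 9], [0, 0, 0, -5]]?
χ_A(x) = (x + 5)^4

xI - A = [[x + 3, -1, -3, 3], [-14, x - 2, -21, 21], [6, 3, x + 14, -9], [0, 0, 0, x + 5]].

Expanding det(xI - A) along the first row:
det(xI - A) = + (x + 3)·det([[x - 2, -21, 21], [3, x + 14, -9], [0, 0, x + 5]]) - (-1)·det([[-14, -21, 21], [6, x + 14, -9], [0, 0, x + 5]]) + (-3)·det([[-14, x - 2, 21], [6, 3, -9], [0, 0, x + 5]]) - (3)·det([[-14, x - 2, -21], [6, 3, x + 14], [0, 0, 0]]).

Evaluating gives χ_A(x) = x^4 + 20x^3 + 150x^2 + 500x + 625 = (x + 5)^4.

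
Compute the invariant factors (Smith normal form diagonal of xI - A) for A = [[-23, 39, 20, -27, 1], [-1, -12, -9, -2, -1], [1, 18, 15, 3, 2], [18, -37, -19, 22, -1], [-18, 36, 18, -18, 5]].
The Jordan structure of A has elementary divisors (x + 4)^2, (x - 5)^2, (x - 5). Arranging the block sizes at each eigenvalue in decreasing order and taking row products gives the invariant factors.

Invariant factors (smallest first, each dividing the next): x - 5, (x - 5)^2(x + 4)^2.

Check: the last factor (x - 5)^2(x + 4)^2 is the minimal polynomial, and the product (x - 5)^3(x + 4)^2 is the characteristic polynomial.

x - 5, (x - 5)^2(x + 4)^2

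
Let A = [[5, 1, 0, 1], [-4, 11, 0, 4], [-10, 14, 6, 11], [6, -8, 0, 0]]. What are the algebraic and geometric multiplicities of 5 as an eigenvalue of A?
The characteristic polynomial is (x - 6)^2(x - 5)^2, so the factor x - 5 appears with exponent 2: the algebraic multiplicity is 2.

rank(A - 5I) = 3, so the eigenspace has dimension 4 - 3 = 1: the geometric multiplicity is 1.

Since 1 < 2, A is not diagonalizable.

algebraic multiplicity 2, geometric multiplicity 1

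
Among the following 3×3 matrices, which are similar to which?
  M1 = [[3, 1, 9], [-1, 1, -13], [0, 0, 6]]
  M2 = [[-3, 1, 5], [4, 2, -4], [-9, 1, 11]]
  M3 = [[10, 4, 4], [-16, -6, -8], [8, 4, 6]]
Characteristic polynomials: χ_{M1} = (x - 6)(x - 2)^2, χ_{M2} = (x - 6)(x - 2)^2, χ_{M3} = (x - 6)(x - 2)^2.

{M1, M2}: invariant factors (x - 6)(x - 2)^2.

{M3}: invariant factors x - 2, (x - 6)(x - 2).

Matrices are similar if and only if their invariant-factor lists agree; the partition into similarity classes is {M1, M2}, {M3}.

2 classes: {M1, M2}, {M3}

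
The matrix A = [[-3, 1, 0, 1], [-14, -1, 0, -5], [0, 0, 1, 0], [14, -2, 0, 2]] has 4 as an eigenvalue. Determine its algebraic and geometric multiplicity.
The characteristic polynomial is (x - 4)(x - 1)(x + 3)^2, so the factor x - 4 appears with exponent 1: the algebraic multiplicity is 1.

rank(A - 4I) = 3, so the eigenspace has dimension 4 - 3 = 1: the geometric multiplicity is 1.

algebraic multiplicity 1, geometric multiplicity 1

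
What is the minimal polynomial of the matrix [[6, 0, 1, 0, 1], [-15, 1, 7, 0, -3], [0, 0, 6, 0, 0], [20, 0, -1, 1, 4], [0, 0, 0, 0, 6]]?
The characteristic polynomial factors as (x - 6)^3(x - 1)^2. The minimal polynomial is ∏(x - λ)^{k_λ} where k_λ is the size of the largest Jordan block at λ.

For λ = 1: rank(A - I) = 3, and the largest Jordan block has size 1 (the smallest k with rank((A - I)^k) = rank((A - I)^(k+1))).
For λ = 6: rank(A - 6I) = 3, and the largest Jordan block has size 2 (the smallest k with rank((A - 6I)^k) = rank((A - 6I)^(k+1))).

So m_A(x) = (x - 6)^2(x - 1).

m_A(x) = (x - 6)^2(x - 1)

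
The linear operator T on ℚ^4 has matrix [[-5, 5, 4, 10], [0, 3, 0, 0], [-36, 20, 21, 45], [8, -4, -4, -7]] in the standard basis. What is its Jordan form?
The characteristic polynomial is det(xI - A) = (x - 3)^4, so the eigenvalues are 3 (algebraic multiplicity 4).

For λ = 3: rank(A - 3I) = 2, rank((A - 3I)^2) = 0. The eigenspace has dimension 4 - 2 = 2, so there are 2 Jordan blocks; the rank sequence gives block sizes [2, 2].

Assembling the blocks gives the Jordan form J above.

J = [[3, 1, 0, 0], [0, 3, 0, 0], [0, 0, 3, 1], [0, 0, 0, 3]]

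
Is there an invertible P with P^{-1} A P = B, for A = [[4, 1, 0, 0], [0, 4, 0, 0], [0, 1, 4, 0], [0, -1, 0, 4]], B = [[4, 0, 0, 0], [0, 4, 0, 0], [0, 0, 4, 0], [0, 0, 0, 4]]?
Both have characteristic polynomial (x - 4)^4, but the minimal polynomial of A is (x - 4)^2 while the minimal polynomial of B is x - 4. The minimal polynomial is a similarity invariant, so A and B are not similar.

No.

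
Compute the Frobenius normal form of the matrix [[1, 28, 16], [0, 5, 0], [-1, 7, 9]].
The invariant factors of A (the non-unit diagonal entries of the Smith normal form of xI - A over ℚ[x]) are x - 5, (x - 5)^2, each dividing the next. The characteristic polynomial is their product, (x - 5)^3.

The rational canonical form is the block-diagonal matrix of companion matrices C(f_i):
R = [[5, 0, 0], [0, 0, -25], [0, 1, 10]].

R = [[5, 0, 0], [0, 0, -25], [0, 1, 10]]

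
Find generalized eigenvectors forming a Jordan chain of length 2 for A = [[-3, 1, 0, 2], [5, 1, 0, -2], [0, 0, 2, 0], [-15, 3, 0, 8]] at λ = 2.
v_1 = [[0, 1, 0, 0]]^T, v_2 = [[1, -1, 0, 3]]^T

We seek v_1 ∈ ker((A - 2I)^2) \ ker(A - 2I), then set v_{i+1} = (A - 2I) v_i.

One such chain is v_1 = [[0, 1, 0, 0]]^T, v_2 = [[1, -1, 0, 3]]^T. Check: (A - 2I) v_2 = [[0, 0, 0, 0]]^T = 0.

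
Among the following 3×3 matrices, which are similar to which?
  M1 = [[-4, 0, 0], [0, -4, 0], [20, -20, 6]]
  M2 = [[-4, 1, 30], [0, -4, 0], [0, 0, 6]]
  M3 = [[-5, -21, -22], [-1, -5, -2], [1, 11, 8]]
2 classes: {M1}, {M2, M3}

Characteristic polynomials: χ_{M1} = (x - 6)(x + 4)^2, χ_{M2} = (x - 6)(x + 4)^2, χ_{M3} = (x - 6)(x + 4)^2.

{M1}: invariant factors x + 4, (x - 6)(x + 4).

{M2, M3}: invariant factors (x - 6)(x + 4)^2.

Matrices are similar if and only if their invariant-factor lists agree; the partition into similarity classes is {M1}, {M2, M3}.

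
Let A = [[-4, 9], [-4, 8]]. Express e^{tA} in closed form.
e^{tA} = [[(1 - 6*t)*e^{2*t}, 9*t*e^{2*t}], [-4*t*e^{2*t}, (6*t + 1)*e^{2*t}]]

A has Jordan form J = [[2, 1], [0, 2]] with A = PJP^{-1}, so e^{tA} = P e^{tJ} P^{-1}.

For a Jordan block J_k(λ), e^{tJ_k(λ)} = e^{λt} · (I + tN + t^2 N^2/2! + ... + t^{k-1} N^{k-1}/(k-1)!) where N is the nilpotent superdiagonal part.

Assembling the blocks and conjugating back gives the entries of e^{tA} as shown above.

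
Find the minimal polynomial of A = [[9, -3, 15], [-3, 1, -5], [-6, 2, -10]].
m_A(x) = x^2

The characteristic polynomial factors as x^3. The minimal polynomial is ∏(x - λ)^{k_λ} where k_λ is the size of the largest Jordan block at λ.

For λ = 0: rank(A) = 1, and the largest Jordan block has size 2 (the smallest k with rank(A^k) = rank(A^(k+1))).

So m_A(x) = x^2.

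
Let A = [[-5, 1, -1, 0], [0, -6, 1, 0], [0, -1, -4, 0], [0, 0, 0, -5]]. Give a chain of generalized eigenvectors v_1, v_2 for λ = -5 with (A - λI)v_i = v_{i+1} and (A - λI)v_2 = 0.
We seek v_1 ∈ ker((A + 5I)^2) \ ker(A + 5I), then set v_{i+1} = (A + 5I) v_i.

One such chain is v_1 = [[0, 3, 2, 0]]^T, v_2 = [[1, -1, -1, 0]]^T. Check: (A + 5I) v_2 = [[0, 0, 0, 0]]^T = 0.

v_1 = [[0, 3, 2, 0]]^T, v_2 = [[1, -1, -1, 0]]^T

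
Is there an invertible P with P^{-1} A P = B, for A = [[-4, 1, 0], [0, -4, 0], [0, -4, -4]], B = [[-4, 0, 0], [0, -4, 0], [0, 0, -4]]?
No.

Both have characteristic polynomial (x + 4)^3, but the minimal polynomial of A is (x + 4)^2 while the minimal polynomial of B is x + 4. The minimal polynomial is a similarity invariant, so A and B are not similar.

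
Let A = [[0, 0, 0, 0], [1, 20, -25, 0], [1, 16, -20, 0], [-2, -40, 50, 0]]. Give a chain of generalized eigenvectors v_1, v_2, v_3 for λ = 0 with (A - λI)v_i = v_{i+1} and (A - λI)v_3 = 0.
We seek v_1 ∈ ker(A^3) \ ker(A^2), then set v_{i+1} = A v_i.

One such chain is v_1 = [[1, 0, 0, 0]]^T, v_2 = [[0, 1, 1, -2]]^T, v_3 = [[0, -5, -4, 10]]^T. Check: A v_3 = [[0, 0, 0, 0]]^T = 0.

v_1 = [[1, 0, 0, 0]]^T, v_2 = [[0, 1, 1, -2]]^T, v_3 = [[0, -5, -4, 10]]^T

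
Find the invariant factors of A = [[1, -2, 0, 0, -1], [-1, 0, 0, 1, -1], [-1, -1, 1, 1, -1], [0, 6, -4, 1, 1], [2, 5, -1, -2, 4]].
x - 1, (x - 2)^2(x - 1)^2

The Jordan structure of A has elementary divisors (x - 1)^2, (x - 1), (x - 2)^2. Arranging the block sizes at each eigenvalue in decreasing order and taking row products gives the invariant factors.

Invariant factors (smallest first, each dividing the next): x - 1, (x - 2)^2(x - 1)^2.

Check: the last factor (x - 2)^2(x - 1)^2 is the minimal polynomial, and the product (x - 2)^2(x - 1)^3 is the characteristic polynomial.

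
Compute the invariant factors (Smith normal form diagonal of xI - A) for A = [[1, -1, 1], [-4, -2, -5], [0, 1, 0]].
The Jordan structure of A has elementary divisors (x + 1)^2, (x - 1). Arranging the block sizes at each eigenvalue in decreasing order and taking row products gives the invariant factors.

Invariant factors (smallest first, each dividing the next): (x - 1)(x + 1)^2.

Check: the last factor (x - 1)(x + 1)^2 is the minimal polynomial, and the product (x - 1)(x + 1)^2 is the characteristic polynomial.

(x - 1)(x + 1)^2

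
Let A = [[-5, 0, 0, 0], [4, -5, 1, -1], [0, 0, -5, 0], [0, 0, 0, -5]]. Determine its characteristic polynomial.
χ_A(x) = (x + 5)^4

xI - A = [[x + 5, 0, 0, 0], [-4, x + 5, -1, 1], [0, 0, x + 5, 0], [0, 0, 0, x + 5]].

Expanding det(xI - A) along the first row:
det(xI - A) = + (x + 5)·det([[x + 5, -1, 1], [0, x + 5, 0], [0, 0, x + 5]]) - (0)·det([[-4, -1, 1], [0, x + 5, 0], [0, 0, x + 5]]) + (0)·det([[-4, x + 5, 1], [0, 0, 0], [0, 0, x + 5]]) - (0)·det([[-4, x + 5, -1], [0, 0, x + 5], [0, 0, 0]]).

Evaluating gives χ_A(x) = x^4 + 20x^3 + 150x^2 + 500x + 625 = (x + 5)^4.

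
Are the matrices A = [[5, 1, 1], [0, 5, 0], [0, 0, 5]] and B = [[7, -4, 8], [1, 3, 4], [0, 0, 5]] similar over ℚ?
Yes.

Two matrices over a field are similar if and only if they have the same invariant factors.

Both A and B have characteristic polynomial (x - 5)^3 and minimal polynomial (x - 5)^2. Computing further, both have invariant factors x - 5, (x - 5)^2. Hence A and B are similar.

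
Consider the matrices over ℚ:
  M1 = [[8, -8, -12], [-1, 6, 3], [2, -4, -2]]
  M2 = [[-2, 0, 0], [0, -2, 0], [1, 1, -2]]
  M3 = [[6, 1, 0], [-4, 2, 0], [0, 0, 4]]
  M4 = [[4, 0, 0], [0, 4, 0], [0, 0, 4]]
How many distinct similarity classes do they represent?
Characteristic polynomials: χ_{M1} = (x - 4)^3, χ_{M2} = (x + 2)^3, χ_{M3} = (x - 4)^3, χ_{M4} = (x - 4)^3.

{M1, M3}: invariant factors x - 4, (x - 4)^2.

{M2}: invariant factors x + 2, (x + 2)^2.

{M4}: invariant factors x - 4, x - 4, x - 4.

Matrices are similar if and only if their invariant-factor lists agree; the partition into similarity classes is {M1, M3}, {M2}, {M4}.

3 classes: {M1, M3}, {M2}, {M4}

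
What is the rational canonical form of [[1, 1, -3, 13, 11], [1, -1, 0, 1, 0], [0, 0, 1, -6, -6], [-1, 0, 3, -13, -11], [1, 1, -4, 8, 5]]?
The invariant factors of A (the non-unit diagonal entries of the Smith normal form of xI - A over ℚ[x]) are x^2 + x - 1, (x + 5)(x^2 + x - 1), each dividing the next. The characteristic polynomial is their product, (x + 5)(x^2 + x - 1)^2.

The rational canonical form is the block-diagonal matrix of companion matrices C(f_i):
R = [[0, 1, 0, 0, 0], [1, -1, 0, 0, 0], [0, 0, 0, 0, 5], [0, 0, 1, 0, -4], [0, 0, 0, 1, -6]].

Note the characteristic polynomial does not split into linear factors over ℚ, so A has no Jordan form over ℚ; the rational canonical form exists over any field.

R = [[0, 1, 0, 0, 0], [1, -1, 0, 0, 0], [0, 0, 0, 0, 5], [0, 0, 1, 0, -4], [0, 0, 0, 1, -6]]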